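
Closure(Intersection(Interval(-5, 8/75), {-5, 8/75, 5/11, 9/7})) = {-5, 8/75}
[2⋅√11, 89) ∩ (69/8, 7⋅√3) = (69/8, 7⋅√3)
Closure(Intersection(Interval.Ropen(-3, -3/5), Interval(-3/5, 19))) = EmptySet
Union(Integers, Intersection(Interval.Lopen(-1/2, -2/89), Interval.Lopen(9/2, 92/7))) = Integers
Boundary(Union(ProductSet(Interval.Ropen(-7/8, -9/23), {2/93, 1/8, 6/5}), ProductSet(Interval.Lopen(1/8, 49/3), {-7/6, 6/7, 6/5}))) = Union(ProductSet(Interval(-7/8, -9/23), {2/93, 1/8, 6/5}), ProductSet(Interval(1/8, 49/3), {-7/6, 6/7, 6/5}))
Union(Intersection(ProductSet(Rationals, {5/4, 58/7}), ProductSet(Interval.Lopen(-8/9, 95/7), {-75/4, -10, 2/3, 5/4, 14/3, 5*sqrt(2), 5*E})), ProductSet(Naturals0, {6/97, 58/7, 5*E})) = Union(ProductSet(Intersection(Interval.Lopen(-8/9, 95/7), Rationals), {5/4}), ProductSet(Naturals0, {6/97, 58/7, 5*E}))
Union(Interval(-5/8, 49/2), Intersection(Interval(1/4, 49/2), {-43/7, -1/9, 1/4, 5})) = Interval(-5/8, 49/2)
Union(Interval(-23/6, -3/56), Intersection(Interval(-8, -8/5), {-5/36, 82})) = Interval(-23/6, -3/56)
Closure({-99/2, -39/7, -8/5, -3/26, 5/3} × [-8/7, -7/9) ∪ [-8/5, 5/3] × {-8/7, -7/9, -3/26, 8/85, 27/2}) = ({-99/2, -39/7, -8/5, -3/26, 5/3} × [-8/7, -7/9]) ∪ ([-8/5, 5/3] × {-8/7, -7/9, -3/26, 8/85, 27/2})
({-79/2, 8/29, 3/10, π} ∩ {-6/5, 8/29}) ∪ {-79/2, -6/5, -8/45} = {-79/2, -6/5, -8/45, 8/29}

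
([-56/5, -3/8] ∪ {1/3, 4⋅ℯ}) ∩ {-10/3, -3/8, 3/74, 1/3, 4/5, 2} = {-10/3, -3/8, 1/3}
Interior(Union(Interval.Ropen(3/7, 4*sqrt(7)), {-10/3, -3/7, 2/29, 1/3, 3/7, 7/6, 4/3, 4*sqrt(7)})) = Interval.open(3/7, 4*sqrt(7))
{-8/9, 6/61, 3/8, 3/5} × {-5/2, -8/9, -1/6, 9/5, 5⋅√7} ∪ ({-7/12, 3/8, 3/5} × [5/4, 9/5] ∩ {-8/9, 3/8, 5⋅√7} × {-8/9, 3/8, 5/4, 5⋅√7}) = ({3/8} × {5/4}) ∪ ({-8/9, 6/61, 3/8, 3/5} × {-5/2, -8/9, -1/6, 9/5, 5⋅√7})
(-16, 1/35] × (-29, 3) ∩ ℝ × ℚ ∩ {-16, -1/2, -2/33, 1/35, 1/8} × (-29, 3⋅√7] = {-1/2, -2/33, 1/35} × (ℚ ∩ (-29, 3))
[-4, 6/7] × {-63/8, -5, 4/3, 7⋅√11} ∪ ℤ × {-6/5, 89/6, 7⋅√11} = (ℤ × {-6/5, 89/6, 7⋅√11}) ∪ ([-4, 6/7] × {-63/8, -5, 4/3, 7⋅√11})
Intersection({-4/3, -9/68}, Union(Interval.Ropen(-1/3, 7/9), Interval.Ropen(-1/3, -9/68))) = {-9/68}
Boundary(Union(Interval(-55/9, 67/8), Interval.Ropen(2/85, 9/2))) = {-55/9, 67/8}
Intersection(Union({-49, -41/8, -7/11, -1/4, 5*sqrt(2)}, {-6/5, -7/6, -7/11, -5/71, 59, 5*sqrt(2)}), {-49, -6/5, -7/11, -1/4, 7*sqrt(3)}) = {-49, -6/5, -7/11, -1/4}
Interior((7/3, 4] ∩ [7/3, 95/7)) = (7/3, 4)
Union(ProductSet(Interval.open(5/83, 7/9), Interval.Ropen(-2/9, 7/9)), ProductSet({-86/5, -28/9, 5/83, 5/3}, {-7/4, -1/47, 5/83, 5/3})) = Union(ProductSet({-86/5, -28/9, 5/83, 5/3}, {-7/4, -1/47, 5/83, 5/3}), ProductSet(Interval.open(5/83, 7/9), Interval.Ropen(-2/9, 7/9)))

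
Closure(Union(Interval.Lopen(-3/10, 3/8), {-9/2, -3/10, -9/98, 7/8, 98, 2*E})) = Union({-9/2, 7/8, 98, 2*E}, Interval(-3/10, 3/8))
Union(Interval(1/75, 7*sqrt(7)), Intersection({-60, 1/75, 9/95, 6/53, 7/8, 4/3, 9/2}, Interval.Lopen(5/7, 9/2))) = Interval(1/75, 7*sqrt(7))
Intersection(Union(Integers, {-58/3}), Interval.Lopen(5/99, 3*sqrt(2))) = Range(1, 5, 1)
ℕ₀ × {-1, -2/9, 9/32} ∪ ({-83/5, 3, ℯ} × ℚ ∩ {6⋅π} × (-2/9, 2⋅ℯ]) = ℕ₀ × {-1, -2/9, 9/32}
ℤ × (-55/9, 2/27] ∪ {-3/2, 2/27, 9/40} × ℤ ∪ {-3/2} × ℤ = ({-3/2, 2/27, 9/40} × ℤ) ∪ (ℤ × (-55/9, 2/27])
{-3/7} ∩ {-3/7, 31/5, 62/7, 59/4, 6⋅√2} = {-3/7}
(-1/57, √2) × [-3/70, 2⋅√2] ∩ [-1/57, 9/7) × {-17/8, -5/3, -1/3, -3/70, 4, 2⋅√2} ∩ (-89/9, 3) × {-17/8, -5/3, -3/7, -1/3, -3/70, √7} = (-1/57, 9/7) × {-3/70}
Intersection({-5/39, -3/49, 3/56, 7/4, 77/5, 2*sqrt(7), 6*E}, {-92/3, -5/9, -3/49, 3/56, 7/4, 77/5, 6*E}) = {-3/49, 3/56, 7/4, 77/5, 6*E}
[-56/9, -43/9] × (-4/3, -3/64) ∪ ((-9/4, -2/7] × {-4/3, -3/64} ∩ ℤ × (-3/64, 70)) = [-56/9, -43/9] × (-4/3, -3/64)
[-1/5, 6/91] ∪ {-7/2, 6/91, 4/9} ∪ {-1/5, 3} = {-7/2, 4/9, 3} ∪ [-1/5, 6/91]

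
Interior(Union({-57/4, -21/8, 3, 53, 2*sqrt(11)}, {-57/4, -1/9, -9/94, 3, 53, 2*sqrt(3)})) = EmptySet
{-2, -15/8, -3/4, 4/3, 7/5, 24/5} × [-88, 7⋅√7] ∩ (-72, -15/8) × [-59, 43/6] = {-2} × [-59, 43/6]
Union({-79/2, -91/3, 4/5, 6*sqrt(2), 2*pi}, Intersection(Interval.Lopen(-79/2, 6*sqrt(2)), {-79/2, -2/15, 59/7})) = {-79/2, -91/3, -2/15, 4/5, 59/7, 6*sqrt(2), 2*pi}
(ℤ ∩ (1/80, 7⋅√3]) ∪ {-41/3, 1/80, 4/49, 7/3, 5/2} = {-41/3, 1/80, 4/49, 7/3, 5/2} ∪ {1, 2, …, 12}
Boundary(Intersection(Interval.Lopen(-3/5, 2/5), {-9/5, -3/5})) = EmptySet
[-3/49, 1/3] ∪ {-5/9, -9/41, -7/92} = {-5/9, -9/41, -7/92} ∪ [-3/49, 1/3]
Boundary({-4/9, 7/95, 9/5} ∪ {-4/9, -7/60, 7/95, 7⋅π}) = {-4/9, -7/60, 7/95, 9/5, 7⋅π}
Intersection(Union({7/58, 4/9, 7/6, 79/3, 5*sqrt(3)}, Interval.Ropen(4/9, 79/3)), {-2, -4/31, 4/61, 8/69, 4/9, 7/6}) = {4/9, 7/6}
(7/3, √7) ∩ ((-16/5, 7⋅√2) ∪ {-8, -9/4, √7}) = (7/3, √7)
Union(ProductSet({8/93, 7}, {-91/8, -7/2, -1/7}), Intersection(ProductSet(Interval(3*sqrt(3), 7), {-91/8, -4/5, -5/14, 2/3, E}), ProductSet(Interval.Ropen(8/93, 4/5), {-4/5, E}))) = ProductSet({8/93, 7}, {-91/8, -7/2, -1/7})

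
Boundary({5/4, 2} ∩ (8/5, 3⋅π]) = {2}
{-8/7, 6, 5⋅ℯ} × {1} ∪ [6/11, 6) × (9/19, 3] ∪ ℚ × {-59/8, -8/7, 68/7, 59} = (ℚ × {-59/8, -8/7, 68/7, 59}) ∪ ({-8/7, 6, 5⋅ℯ} × {1}) ∪ ([6/11, 6) × (9/19, 3])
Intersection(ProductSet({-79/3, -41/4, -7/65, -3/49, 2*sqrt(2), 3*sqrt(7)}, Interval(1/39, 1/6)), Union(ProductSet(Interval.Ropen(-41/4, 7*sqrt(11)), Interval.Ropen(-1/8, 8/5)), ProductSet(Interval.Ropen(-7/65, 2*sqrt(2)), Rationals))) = ProductSet({-41/4, -7/65, -3/49, 2*sqrt(2), 3*sqrt(7)}, Interval(1/39, 1/6))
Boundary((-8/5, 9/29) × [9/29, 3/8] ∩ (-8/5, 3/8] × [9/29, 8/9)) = ({-8/5, 9/29} × [9/29, 3/8]) ∪ ([-8/5, 9/29] × {9/29, 3/8})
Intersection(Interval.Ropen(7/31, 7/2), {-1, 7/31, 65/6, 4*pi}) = {7/31}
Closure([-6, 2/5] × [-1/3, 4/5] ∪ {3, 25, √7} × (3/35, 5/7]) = ([-6, 2/5] × [-1/3, 4/5]) ∪ ({3, 25, √7} × [3/35, 5/7])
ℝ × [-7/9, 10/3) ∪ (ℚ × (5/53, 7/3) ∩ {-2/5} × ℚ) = ℝ × [-7/9, 10/3)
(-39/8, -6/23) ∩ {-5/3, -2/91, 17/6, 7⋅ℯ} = {-5/3}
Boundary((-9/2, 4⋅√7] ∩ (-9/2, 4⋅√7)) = {-9/2, 4⋅√7}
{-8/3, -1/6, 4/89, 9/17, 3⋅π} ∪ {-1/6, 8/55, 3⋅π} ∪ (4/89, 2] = {-8/3, -1/6, 3⋅π} ∪ [4/89, 2]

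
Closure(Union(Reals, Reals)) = Reals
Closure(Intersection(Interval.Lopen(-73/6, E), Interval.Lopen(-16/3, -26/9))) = Interval(-16/3, -26/9)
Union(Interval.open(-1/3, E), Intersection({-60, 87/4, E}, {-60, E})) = Union({-60}, Interval.Lopen(-1/3, E))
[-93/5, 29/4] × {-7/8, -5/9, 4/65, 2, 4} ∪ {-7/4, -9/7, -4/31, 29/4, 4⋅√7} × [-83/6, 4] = ([-93/5, 29/4] × {-7/8, -5/9, 4/65, 2, 4}) ∪ ({-7/4, -9/7, -4/31, 29/4, 4⋅√7} × [-83/6, 4])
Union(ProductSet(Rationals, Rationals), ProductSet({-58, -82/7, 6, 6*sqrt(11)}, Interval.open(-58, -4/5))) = Union(ProductSet({-58, -82/7, 6, 6*sqrt(11)}, Interval.open(-58, -4/5)), ProductSet(Rationals, Rationals))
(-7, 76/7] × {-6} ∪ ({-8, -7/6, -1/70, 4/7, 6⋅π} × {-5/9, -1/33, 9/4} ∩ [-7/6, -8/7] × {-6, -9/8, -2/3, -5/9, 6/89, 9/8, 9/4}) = ({-7/6} × {-5/9, 9/4}) ∪ ((-7, 76/7] × {-6})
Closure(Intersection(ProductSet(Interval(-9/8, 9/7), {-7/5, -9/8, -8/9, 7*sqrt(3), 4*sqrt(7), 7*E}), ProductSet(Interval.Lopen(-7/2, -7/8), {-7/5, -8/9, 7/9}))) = ProductSet(Interval(-9/8, -7/8), {-7/5, -8/9})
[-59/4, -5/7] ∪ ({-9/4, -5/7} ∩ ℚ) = [-59/4, -5/7]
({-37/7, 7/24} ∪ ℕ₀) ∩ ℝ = {-37/7, 7/24} ∪ ℕ₀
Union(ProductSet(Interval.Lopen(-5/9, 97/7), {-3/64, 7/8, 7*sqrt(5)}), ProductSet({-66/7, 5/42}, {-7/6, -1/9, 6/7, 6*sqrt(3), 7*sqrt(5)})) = Union(ProductSet({-66/7, 5/42}, {-7/6, -1/9, 6/7, 6*sqrt(3), 7*sqrt(5)}), ProductSet(Interval.Lopen(-5/9, 97/7), {-3/64, 7/8, 7*sqrt(5)}))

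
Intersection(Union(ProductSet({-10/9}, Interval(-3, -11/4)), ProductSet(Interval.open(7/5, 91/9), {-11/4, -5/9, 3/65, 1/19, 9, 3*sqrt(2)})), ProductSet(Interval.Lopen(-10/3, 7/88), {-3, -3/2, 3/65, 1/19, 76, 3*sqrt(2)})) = ProductSet({-10/9}, {-3})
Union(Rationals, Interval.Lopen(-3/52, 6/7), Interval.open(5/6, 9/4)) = Union(Interval(-3/52, 9/4), Rationals)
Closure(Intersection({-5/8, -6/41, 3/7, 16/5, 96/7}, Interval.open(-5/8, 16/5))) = {-6/41, 3/7}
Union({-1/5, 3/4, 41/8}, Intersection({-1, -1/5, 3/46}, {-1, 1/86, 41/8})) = {-1, -1/5, 3/4, 41/8}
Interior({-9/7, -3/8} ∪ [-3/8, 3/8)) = (-3/8, 3/8)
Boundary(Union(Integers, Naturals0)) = Integers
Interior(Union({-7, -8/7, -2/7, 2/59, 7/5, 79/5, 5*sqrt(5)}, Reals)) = Reals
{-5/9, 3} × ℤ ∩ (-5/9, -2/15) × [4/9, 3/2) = ∅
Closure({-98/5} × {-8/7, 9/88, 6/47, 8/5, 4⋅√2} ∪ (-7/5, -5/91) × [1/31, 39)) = ({-7/5, -5/91} × [1/31, 39]) ∪ ([-7/5, -5/91] × {1/31, 39}) ∪ ((-7/5, -5/91) × [1/31, 39)) ∪ ({-98/5} × {-8/7, 9/88, 6/47, 8/5, 4⋅√2})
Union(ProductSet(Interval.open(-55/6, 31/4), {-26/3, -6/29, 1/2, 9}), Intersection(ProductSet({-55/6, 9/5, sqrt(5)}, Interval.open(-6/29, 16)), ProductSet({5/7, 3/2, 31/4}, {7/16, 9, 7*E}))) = ProductSet(Interval.open(-55/6, 31/4), {-26/3, -6/29, 1/2, 9})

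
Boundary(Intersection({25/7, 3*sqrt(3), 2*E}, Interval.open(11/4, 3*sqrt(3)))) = {25/7}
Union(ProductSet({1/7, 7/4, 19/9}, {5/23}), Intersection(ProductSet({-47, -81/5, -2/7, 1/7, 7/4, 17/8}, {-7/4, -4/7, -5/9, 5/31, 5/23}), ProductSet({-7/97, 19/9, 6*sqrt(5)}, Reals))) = ProductSet({1/7, 7/4, 19/9}, {5/23})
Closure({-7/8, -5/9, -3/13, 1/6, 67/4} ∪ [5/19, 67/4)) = {-7/8, -5/9, -3/13, 1/6} ∪ [5/19, 67/4]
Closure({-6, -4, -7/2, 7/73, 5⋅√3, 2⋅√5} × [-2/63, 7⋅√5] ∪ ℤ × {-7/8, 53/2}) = (ℤ × {-7/8, 53/2}) ∪ ({-6, -4, -7/2, 7/73, 5⋅√3, 2⋅√5} × [-2/63, 7⋅√5])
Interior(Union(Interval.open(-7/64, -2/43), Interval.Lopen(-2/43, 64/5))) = Union(Interval.open(-7/64, -2/43), Interval.open(-2/43, 64/5))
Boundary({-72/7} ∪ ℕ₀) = {-72/7} ∪ ℕ₀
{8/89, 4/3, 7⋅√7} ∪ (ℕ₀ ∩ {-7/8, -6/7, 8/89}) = {8/89, 4/3, 7⋅√7}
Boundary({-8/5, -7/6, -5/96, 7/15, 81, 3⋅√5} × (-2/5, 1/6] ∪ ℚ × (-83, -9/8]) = (ℝ × [-83, -9/8]) ∪ ({-8/5, -7/6, -5/96, 7/15, 81, 3⋅√5} × [-2/5, 1/6])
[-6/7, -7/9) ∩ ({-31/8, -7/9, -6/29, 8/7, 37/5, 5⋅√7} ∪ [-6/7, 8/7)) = [-6/7, -7/9)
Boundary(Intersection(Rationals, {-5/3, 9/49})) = {-5/3, 9/49}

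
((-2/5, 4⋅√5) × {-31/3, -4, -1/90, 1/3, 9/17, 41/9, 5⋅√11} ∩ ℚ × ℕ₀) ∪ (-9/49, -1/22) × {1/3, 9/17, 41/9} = (-9/49, -1/22) × {1/3, 9/17, 41/9}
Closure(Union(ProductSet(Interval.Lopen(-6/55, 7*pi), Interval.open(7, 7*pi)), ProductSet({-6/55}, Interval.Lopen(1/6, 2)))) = Union(ProductSet({-6/55}, Interval(1/6, 2)), ProductSet({-6/55, 7*pi}, Interval(7, 7*pi)), ProductSet(Interval(-6/55, 7*pi), {7, 7*pi}), ProductSet(Interval.Lopen(-6/55, 7*pi), Interval.open(7, 7*pi)))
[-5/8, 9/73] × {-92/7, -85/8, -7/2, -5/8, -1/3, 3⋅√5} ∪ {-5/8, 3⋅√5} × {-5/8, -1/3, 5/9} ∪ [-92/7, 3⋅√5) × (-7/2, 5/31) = ({-5/8, 3⋅√5} × {-5/8, -1/3, 5/9}) ∪ ([-92/7, 3⋅√5) × (-7/2, 5/31)) ∪ ([-5/8, 9/73] × {-92/7, -85/8, -7/2, -5/8, -1/3, 3⋅√5})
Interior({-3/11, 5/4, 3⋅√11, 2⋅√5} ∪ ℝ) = ℝ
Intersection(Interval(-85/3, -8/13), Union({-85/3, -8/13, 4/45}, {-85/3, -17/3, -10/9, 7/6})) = {-85/3, -17/3, -10/9, -8/13}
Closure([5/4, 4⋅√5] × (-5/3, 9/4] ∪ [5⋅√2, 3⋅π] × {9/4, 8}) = ([5/4, 4⋅√5] × [-5/3, 9/4]) ∪ ([5⋅√2, 3⋅π] × {9/4, 8})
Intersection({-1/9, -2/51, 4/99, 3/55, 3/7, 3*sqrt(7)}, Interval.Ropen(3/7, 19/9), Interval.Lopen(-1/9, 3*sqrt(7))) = {3/7}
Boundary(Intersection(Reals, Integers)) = Integers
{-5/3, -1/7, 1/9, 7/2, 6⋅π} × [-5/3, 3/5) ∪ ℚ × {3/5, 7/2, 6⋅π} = (ℚ × {3/5, 7/2, 6⋅π}) ∪ ({-5/3, -1/7, 1/9, 7/2, 6⋅π} × [-5/3, 3/5))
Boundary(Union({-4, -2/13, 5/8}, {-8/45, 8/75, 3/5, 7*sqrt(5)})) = {-4, -8/45, -2/13, 8/75, 3/5, 5/8, 7*sqrt(5)}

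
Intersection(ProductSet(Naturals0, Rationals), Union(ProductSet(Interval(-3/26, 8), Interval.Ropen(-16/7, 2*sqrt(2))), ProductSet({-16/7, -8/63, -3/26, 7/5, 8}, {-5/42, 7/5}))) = ProductSet(Range(0, 9, 1), Intersection(Interval.Ropen(-16/7, 2*sqrt(2)), Rationals))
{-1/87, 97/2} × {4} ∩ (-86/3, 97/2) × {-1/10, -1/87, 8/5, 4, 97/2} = {-1/87} × {4}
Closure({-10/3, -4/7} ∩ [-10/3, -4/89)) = {-10/3, -4/7}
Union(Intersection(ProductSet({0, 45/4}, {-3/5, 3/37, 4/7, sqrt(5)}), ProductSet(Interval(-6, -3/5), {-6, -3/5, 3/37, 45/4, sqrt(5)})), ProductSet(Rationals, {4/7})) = ProductSet(Rationals, {4/7})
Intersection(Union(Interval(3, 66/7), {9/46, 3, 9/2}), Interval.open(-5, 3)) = {9/46}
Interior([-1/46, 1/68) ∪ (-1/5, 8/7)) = (-1/5, 8/7)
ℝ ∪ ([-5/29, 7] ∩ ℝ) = (-∞, ∞)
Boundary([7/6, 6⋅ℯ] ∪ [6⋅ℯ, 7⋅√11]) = {7/6, 7⋅√11}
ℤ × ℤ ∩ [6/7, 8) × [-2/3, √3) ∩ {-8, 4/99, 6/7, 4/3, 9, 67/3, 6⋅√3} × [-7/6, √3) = ∅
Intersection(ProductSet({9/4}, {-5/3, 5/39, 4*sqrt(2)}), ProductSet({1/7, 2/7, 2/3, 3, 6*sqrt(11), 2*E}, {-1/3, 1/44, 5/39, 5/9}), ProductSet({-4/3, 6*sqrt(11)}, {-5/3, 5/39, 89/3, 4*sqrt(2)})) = EmptySet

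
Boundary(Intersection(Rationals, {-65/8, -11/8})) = {-65/8, -11/8}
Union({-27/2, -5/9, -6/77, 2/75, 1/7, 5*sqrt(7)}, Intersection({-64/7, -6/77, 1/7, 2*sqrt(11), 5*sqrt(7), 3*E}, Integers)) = {-27/2, -5/9, -6/77, 2/75, 1/7, 5*sqrt(7)}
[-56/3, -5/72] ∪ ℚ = ℚ ∪ [-56/3, -5/72]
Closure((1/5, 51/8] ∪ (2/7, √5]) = [1/5, 51/8]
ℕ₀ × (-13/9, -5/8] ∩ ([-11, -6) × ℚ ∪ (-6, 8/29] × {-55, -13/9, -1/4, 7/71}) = ∅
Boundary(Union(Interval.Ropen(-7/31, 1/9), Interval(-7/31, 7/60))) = {-7/31, 7/60}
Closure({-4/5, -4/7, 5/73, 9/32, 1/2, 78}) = {-4/5, -4/7, 5/73, 9/32, 1/2, 78}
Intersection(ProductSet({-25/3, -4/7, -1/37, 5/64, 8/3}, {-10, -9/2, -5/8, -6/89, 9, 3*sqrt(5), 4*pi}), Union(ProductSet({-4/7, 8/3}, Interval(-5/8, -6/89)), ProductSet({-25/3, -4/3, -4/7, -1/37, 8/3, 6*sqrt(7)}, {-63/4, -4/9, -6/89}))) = Union(ProductSet({-4/7, 8/3}, {-5/8, -6/89}), ProductSet({-25/3, -4/7, -1/37, 8/3}, {-6/89}))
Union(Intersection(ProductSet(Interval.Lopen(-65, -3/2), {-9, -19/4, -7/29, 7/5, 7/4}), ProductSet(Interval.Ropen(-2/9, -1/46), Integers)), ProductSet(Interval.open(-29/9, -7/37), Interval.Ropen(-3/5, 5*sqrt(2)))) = ProductSet(Interval.open(-29/9, -7/37), Interval.Ropen(-3/5, 5*sqrt(2)))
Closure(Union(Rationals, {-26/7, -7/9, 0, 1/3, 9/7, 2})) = Reals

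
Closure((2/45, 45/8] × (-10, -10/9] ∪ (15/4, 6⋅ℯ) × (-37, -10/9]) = ({2/45} × [-10, -10/9]) ∪ ([2/45, 45/8] × {-10/9}) ∪ ([2/45, 15/4] × {-10, -10/9}) ∪ ({6⋅ℯ} × [-37, -10/9]) ∪ ((2/45, 45/8] × (-10, -10/9]) ∪ ([15/4, 6⋅ℯ] × {-37, -10/9}) ∪ ((15/4, 6⋅ℯ) × (-37, -10/9]) ∪ ({15/4, 6⋅ℯ} × ([-37, -10] ∪ {-10/9}))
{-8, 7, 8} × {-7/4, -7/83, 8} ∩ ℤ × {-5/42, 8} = {-8, 7, 8} × {8}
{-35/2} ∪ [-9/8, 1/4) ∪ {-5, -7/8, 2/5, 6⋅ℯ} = {-35/2, -5, 2/5, 6⋅ℯ} ∪ [-9/8, 1/4)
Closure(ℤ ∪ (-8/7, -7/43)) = ℤ ∪ [-8/7, -7/43]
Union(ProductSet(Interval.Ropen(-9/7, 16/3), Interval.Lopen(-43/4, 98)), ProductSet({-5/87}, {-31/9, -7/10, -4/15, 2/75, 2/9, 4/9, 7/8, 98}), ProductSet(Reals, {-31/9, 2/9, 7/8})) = Union(ProductSet(Interval.Ropen(-9/7, 16/3), Interval.Lopen(-43/4, 98)), ProductSet(Reals, {-31/9, 2/9, 7/8}))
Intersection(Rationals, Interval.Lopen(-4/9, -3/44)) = Intersection(Interval.Lopen(-4/9, -3/44), Rationals)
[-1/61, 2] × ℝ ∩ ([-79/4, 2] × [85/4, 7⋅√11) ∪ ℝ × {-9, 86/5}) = [-1/61, 2] × ({-9, 86/5} ∪ [85/4, 7⋅√11))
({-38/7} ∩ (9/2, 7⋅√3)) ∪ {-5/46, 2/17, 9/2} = {-5/46, 2/17, 9/2}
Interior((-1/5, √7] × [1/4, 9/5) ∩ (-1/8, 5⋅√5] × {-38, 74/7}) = ∅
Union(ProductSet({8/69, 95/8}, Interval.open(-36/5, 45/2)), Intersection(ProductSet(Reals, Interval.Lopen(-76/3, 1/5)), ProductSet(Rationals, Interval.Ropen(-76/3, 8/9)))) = Union(ProductSet({8/69, 95/8}, Interval.open(-36/5, 45/2)), ProductSet(Rationals, Interval.Lopen(-76/3, 1/5)))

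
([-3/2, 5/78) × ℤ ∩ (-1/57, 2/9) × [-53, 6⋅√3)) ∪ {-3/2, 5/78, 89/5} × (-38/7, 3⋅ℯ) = ((-1/57, 5/78) × {-53, -52, …, 10}) ∪ ({-3/2, 5/78, 89/5} × (-38/7, 3⋅ℯ))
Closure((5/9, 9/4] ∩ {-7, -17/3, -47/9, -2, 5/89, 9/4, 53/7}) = {9/4}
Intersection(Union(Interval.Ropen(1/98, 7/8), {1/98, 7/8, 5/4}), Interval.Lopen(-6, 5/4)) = Union({5/4}, Interval(1/98, 7/8))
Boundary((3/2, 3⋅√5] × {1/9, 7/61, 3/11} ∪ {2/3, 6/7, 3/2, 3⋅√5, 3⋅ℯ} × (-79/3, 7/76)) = ([3/2, 3⋅√5] × {1/9, 7/61, 3/11}) ∪ ({2/3, 6/7, 3/2, 3⋅√5, 3⋅ℯ} × [-79/3, 7/76])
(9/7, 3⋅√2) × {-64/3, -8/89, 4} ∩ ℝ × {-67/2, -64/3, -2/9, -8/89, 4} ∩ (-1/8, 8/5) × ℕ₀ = (9/7, 8/5) × {4}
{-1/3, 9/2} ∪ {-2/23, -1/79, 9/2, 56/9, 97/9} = {-1/3, -2/23, -1/79, 9/2, 56/9, 97/9}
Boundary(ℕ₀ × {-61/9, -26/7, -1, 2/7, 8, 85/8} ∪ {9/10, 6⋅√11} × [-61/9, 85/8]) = (ℕ₀ × {-61/9, -26/7, -1, 2/7, 8, 85/8}) ∪ ({9/10, 6⋅√11} × [-61/9, 85/8])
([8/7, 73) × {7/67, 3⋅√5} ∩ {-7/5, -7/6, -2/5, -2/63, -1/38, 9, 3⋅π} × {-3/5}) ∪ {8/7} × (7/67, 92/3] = {8/7} × (7/67, 92/3]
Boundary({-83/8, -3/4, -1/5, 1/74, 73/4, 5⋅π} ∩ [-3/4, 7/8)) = {-3/4, -1/5, 1/74}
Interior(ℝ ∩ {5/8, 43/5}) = ∅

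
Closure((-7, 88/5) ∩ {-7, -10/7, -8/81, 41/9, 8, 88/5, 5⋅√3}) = {-10/7, -8/81, 41/9, 8, 5⋅√3}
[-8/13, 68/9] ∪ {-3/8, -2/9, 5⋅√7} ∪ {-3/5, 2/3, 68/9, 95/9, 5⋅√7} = [-8/13, 68/9] ∪ {95/9, 5⋅√7}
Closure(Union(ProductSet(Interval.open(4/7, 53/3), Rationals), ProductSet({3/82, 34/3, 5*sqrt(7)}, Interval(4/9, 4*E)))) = Union(ProductSet({3/82, 34/3, 5*sqrt(7)}, Interval(4/9, 4*E)), ProductSet(Interval(4/7, 53/3), Reals))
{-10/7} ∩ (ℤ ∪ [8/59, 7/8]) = ∅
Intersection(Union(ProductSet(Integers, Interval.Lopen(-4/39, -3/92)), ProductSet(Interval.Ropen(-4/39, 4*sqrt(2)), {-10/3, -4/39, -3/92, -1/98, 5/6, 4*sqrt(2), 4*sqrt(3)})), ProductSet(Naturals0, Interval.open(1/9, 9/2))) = ProductSet(Range(0, 6, 1), {5/6})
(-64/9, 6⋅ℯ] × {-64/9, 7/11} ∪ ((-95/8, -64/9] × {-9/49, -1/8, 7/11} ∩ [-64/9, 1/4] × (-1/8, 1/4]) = (-64/9, 6⋅ℯ] × {-64/9, 7/11}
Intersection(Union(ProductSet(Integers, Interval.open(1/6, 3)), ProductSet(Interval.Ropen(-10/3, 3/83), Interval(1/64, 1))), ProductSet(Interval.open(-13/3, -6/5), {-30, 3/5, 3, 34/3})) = ProductSet(Union(Interval.Ropen(-10/3, -6/5), Range(-4, -1, 1)), {3/5})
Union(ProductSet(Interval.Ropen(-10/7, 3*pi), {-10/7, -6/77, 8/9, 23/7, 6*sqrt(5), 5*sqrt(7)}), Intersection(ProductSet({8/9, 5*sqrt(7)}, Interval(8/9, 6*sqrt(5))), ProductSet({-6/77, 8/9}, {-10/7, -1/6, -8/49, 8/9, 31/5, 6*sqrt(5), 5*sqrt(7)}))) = Union(ProductSet({8/9}, {8/9, 31/5, 6*sqrt(5), 5*sqrt(7)}), ProductSet(Interval.Ropen(-10/7, 3*pi), {-10/7, -6/77, 8/9, 23/7, 6*sqrt(5), 5*sqrt(7)}))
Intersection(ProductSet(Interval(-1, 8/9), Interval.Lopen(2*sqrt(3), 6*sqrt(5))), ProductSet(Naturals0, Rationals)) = ProductSet(Range(0, 1, 1), Intersection(Interval.Lopen(2*sqrt(3), 6*sqrt(5)), Rationals))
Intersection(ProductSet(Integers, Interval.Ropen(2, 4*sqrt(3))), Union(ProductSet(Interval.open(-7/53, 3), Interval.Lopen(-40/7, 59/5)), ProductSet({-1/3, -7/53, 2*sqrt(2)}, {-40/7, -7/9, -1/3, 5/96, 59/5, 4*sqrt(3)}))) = ProductSet(Range(0, 3, 1), Interval.Ropen(2, 4*sqrt(3)))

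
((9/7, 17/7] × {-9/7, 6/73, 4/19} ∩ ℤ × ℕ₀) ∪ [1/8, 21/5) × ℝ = [1/8, 21/5) × ℝ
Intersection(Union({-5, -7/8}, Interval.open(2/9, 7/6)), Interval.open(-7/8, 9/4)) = Interval.open(2/9, 7/6)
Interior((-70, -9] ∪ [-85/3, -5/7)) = (-70, -5/7)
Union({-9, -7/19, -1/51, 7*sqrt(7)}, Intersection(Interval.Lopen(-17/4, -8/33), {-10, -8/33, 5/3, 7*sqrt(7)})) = {-9, -7/19, -8/33, -1/51, 7*sqrt(7)}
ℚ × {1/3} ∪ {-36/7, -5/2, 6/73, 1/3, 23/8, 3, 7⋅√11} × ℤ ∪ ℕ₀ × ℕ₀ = (ℕ₀ × ℕ₀) ∪ (ℚ × {1/3}) ∪ ({-36/7, -5/2, 6/73, 1/3, 23/8, 3, 7⋅√11} × ℤ)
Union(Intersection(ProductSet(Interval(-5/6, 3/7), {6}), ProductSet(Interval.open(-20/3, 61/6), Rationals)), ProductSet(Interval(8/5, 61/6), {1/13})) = Union(ProductSet(Interval(-5/6, 3/7), {6}), ProductSet(Interval(8/5, 61/6), {1/13}))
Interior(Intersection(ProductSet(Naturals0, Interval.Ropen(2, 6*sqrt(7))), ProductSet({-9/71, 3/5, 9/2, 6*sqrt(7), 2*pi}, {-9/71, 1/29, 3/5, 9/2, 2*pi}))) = EmptySet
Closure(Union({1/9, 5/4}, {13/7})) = {1/9, 5/4, 13/7}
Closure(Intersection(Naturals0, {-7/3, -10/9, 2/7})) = EmptySet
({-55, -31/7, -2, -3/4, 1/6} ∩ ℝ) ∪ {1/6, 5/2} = {-55, -31/7, -2, -3/4, 1/6, 5/2}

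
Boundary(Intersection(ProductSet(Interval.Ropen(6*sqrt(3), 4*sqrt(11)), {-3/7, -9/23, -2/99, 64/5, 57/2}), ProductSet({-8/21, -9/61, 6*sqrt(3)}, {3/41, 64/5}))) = ProductSet({6*sqrt(3)}, {64/5})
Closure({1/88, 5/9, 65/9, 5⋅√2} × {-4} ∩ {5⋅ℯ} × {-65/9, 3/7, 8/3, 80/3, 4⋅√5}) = ∅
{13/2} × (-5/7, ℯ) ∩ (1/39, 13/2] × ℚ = {13/2} × (ℚ ∩ (-5/7, ℯ))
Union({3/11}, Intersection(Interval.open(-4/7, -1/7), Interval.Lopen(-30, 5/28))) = Union({3/11}, Interval.open(-4/7, -1/7))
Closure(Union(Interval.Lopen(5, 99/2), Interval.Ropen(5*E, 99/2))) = Interval(5, 99/2)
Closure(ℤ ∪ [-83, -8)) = ℤ ∪ [-83, -8]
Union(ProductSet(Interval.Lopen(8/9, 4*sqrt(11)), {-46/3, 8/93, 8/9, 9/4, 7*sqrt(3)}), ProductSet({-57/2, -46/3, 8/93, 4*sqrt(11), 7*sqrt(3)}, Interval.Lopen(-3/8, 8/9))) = Union(ProductSet({-57/2, -46/3, 8/93, 4*sqrt(11), 7*sqrt(3)}, Interval.Lopen(-3/8, 8/9)), ProductSet(Interval.Lopen(8/9, 4*sqrt(11)), {-46/3, 8/93, 8/9, 9/4, 7*sqrt(3)}))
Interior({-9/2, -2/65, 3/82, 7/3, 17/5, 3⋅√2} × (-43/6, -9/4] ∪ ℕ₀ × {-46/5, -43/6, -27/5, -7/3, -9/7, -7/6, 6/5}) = ∅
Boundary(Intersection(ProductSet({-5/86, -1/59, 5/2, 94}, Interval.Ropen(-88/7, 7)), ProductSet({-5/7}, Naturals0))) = EmptySet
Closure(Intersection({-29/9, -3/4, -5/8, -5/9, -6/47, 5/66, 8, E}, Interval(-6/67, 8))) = {5/66, 8, E}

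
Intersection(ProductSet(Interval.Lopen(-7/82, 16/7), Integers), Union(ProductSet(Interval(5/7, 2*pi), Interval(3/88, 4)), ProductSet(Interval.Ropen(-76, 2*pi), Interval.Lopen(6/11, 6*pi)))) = ProductSet(Interval.Lopen(-7/82, 16/7), Range(1, 19, 1))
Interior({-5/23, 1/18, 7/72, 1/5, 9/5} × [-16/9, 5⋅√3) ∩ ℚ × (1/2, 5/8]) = ∅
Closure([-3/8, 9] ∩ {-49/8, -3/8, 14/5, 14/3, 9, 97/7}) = {-3/8, 14/5, 14/3, 9}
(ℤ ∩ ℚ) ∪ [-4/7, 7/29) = ℤ ∪ [-4/7, 7/29)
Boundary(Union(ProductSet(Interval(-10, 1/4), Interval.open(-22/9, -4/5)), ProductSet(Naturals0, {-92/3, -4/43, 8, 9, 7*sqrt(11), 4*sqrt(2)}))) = Union(ProductSet({-10, 1/4}, Interval(-22/9, -4/5)), ProductSet(Interval(-10, 1/4), {-22/9, -4/5}), ProductSet(Naturals0, {-92/3, -4/43, 8, 9, 7*sqrt(11), 4*sqrt(2)}))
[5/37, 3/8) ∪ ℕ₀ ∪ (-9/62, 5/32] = (-9/62, 3/8) ∪ ℕ₀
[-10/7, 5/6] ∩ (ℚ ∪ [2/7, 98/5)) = [2/7, 5/6] ∪ (ℚ ∩ [-10/7, 5/6])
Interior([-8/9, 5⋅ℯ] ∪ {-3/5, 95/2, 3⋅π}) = (-8/9, 5⋅ℯ)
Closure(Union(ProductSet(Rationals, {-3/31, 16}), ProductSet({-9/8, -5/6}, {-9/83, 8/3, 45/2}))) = Union(ProductSet({-9/8, -5/6}, {-9/83, 8/3, 45/2}), ProductSet(Reals, {-3/31, 16}))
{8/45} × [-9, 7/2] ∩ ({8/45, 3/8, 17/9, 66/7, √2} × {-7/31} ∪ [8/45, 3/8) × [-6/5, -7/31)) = {8/45} × [-6/5, -7/31]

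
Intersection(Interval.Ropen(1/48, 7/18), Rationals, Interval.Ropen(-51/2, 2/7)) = Intersection(Interval.Ropen(1/48, 2/7), Rationals)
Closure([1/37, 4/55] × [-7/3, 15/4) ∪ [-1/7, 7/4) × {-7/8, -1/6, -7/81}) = ([-1/7, 7/4] × {-7/8, -1/6, -7/81}) ∪ ([1/37, 4/55] × [-7/3, 15/4])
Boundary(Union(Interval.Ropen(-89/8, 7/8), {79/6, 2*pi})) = {-89/8, 7/8, 79/6, 2*pi}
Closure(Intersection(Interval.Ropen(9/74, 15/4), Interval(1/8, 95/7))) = Interval(1/8, 15/4)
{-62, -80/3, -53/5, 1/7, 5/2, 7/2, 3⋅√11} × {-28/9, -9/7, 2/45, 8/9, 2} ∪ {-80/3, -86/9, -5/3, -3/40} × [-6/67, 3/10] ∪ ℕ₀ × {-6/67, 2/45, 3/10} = (ℕ₀ × {-6/67, 2/45, 3/10}) ∪ ({-80/3, -86/9, -5/3, -3/40} × [-6/67, 3/10]) ∪ ({-62, -80/3, -53/5, 1/7, 5/2, 7/2, 3⋅√11} × {-28/9, -9/7, 2/45, 8/9, 2})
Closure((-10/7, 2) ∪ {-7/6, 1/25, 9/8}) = [-10/7, 2]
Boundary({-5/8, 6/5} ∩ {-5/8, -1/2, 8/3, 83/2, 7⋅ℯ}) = {-5/8}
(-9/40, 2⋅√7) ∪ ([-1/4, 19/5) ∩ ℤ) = (-9/40, 2⋅√7) ∪ {0, 1, 2, 3}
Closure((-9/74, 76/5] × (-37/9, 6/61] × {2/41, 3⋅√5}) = (({-9/74, 76/5} × [-37/9, 6/61]) ∪ ([-9/74, 76/5] × {-37/9, 6/61}) ∪ ((-9/74, 76/5] × (-37/9, 6/61])) × {2/41, 3⋅√5}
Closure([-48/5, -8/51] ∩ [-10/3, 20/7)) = [-10/3, -8/51]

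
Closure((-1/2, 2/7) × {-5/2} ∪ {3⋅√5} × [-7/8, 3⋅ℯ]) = ([-1/2, 2/7] × {-5/2}) ∪ ({3⋅√5} × [-7/8, 3⋅ℯ])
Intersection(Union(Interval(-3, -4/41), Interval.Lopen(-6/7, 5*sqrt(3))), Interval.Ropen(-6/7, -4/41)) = Interval.Ropen(-6/7, -4/41)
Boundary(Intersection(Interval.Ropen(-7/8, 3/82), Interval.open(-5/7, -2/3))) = {-5/7, -2/3}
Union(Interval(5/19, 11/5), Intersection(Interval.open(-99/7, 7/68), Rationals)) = Union(Intersection(Interval.open(-99/7, 7/68), Rationals), Interval(5/19, 11/5))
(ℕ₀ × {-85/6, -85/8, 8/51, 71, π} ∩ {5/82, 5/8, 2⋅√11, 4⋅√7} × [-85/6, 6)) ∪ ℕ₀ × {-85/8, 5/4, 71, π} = ℕ₀ × {-85/8, 5/4, 71, π}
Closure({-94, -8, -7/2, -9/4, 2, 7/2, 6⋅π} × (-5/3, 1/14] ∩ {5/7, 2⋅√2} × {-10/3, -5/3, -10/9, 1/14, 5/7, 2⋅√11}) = ∅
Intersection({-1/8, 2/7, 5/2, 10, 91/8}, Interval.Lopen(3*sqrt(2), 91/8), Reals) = {10, 91/8}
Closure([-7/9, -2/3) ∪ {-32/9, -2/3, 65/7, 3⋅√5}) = {-32/9, 65/7, 3⋅√5} ∪ [-7/9, -2/3]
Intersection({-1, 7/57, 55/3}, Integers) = {-1}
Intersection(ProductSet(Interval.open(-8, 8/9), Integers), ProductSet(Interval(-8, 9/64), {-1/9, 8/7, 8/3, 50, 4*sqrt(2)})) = ProductSet(Interval.Lopen(-8, 9/64), {50})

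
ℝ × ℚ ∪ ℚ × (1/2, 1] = (ℝ × ℚ) ∪ (ℚ × (1/2, 1])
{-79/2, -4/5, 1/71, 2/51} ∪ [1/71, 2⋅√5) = {-79/2, -4/5} ∪ [1/71, 2⋅√5)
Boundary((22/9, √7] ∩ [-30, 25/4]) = {22/9, √7}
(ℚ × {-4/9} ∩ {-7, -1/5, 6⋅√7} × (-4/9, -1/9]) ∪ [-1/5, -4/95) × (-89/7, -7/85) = [-1/5, -4/95) × (-89/7, -7/85)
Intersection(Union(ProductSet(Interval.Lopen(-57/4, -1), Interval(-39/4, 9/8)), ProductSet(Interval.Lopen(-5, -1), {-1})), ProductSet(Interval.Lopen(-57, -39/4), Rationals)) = ProductSet(Interval.Lopen(-57/4, -39/4), Intersection(Interval(-39/4, 9/8), Rationals))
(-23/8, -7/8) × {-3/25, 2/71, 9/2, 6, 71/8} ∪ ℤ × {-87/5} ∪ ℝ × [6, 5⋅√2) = (ℤ × {-87/5}) ∪ (ℝ × [6, 5⋅√2)) ∪ ((-23/8, -7/8) × {-3/25, 2/71, 9/2, 6, 71/8})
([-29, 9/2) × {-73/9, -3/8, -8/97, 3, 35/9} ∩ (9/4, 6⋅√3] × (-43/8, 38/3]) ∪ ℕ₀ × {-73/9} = (ℕ₀ × {-73/9}) ∪ ((9/4, 9/2) × {-3/8, -8/97, 3, 35/9})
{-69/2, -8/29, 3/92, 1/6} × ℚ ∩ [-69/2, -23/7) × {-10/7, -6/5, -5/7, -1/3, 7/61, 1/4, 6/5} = {-69/2} × {-10/7, -6/5, -5/7, -1/3, 7/61, 1/4, 6/5}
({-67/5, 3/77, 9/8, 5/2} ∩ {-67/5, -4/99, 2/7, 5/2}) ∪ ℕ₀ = {-67/5, 5/2} ∪ ℕ₀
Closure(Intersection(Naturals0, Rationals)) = Naturals0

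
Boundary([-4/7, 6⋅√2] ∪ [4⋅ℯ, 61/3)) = {-4/7, 61/3, 6⋅√2, 4⋅ℯ}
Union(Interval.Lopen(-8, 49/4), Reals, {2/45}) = Interval(-oo, oo)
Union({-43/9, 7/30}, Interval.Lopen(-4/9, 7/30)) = Union({-43/9}, Interval.Lopen(-4/9, 7/30))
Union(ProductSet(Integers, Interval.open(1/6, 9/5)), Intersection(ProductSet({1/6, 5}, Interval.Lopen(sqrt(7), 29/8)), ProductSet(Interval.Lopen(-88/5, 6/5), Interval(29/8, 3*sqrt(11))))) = Union(ProductSet({1/6}, {29/8}), ProductSet(Integers, Interval.open(1/6, 9/5)))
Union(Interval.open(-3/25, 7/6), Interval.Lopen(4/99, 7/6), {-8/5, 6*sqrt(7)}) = Union({-8/5, 6*sqrt(7)}, Interval.Lopen(-3/25, 7/6))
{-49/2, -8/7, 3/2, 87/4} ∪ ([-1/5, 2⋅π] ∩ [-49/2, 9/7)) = {-49/2, -8/7, 3/2, 87/4} ∪ [-1/5, 9/7)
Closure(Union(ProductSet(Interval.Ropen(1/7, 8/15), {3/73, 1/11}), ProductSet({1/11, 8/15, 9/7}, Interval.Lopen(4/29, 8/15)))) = Union(ProductSet({1/11, 8/15, 9/7}, Interval(4/29, 8/15)), ProductSet(Interval(1/7, 8/15), {3/73, 1/11}))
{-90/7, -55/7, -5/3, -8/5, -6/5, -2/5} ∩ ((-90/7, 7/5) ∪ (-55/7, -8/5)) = {-55/7, -5/3, -8/5, -6/5, -2/5}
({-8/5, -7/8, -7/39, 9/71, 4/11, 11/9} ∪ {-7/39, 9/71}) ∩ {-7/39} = {-7/39}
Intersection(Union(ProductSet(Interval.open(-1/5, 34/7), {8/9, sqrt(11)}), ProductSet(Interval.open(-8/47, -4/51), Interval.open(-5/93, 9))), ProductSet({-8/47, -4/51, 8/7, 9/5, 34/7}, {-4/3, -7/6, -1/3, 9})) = EmptySet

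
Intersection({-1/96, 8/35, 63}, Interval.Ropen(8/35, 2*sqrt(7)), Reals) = {8/35}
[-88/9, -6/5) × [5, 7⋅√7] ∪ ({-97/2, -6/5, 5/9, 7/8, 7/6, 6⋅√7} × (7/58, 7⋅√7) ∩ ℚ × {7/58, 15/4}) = ({-97/2, -6/5, 5/9, 7/8, 7/6} × {15/4}) ∪ ([-88/9, -6/5) × [5, 7⋅√7])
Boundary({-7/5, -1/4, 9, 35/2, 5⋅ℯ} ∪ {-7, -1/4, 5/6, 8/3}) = {-7, -7/5, -1/4, 5/6, 8/3, 9, 35/2, 5⋅ℯ}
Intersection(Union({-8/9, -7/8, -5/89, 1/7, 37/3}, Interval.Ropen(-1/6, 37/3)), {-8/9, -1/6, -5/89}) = {-8/9, -1/6, -5/89}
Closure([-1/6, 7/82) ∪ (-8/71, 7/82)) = [-1/6, 7/82]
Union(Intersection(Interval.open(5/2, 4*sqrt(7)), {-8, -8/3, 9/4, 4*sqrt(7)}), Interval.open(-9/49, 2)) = Interval.open(-9/49, 2)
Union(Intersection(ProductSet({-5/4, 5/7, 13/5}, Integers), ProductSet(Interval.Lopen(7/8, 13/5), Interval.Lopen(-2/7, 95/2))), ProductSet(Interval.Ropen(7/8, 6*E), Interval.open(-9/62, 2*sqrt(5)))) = Union(ProductSet({13/5}, Range(0, 48, 1)), ProductSet(Interval.Ropen(7/8, 6*E), Interval.open(-9/62, 2*sqrt(5))))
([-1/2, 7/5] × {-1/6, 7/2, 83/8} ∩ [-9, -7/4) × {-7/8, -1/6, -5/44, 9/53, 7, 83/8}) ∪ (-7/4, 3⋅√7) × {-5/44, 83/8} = (-7/4, 3⋅√7) × {-5/44, 83/8}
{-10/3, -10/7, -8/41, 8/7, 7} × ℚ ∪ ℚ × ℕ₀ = (ℚ × ℕ₀) ∪ ({-10/3, -10/7, -8/41, 8/7, 7} × ℚ)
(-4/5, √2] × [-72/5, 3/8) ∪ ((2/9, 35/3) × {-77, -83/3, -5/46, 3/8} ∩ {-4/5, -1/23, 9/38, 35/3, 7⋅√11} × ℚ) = ({9/38} × {-77, -83/3, -5/46, 3/8}) ∪ ((-4/5, √2] × [-72/5, 3/8))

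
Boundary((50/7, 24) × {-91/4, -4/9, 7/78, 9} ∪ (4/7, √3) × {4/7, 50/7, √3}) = ([50/7, 24] × {-91/4, -4/9, 7/78, 9}) ∪ ([4/7, √3] × {4/7, 50/7, √3})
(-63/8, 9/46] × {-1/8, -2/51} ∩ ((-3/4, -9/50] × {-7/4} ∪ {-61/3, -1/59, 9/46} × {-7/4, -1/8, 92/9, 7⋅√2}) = {-1/59, 9/46} × {-1/8}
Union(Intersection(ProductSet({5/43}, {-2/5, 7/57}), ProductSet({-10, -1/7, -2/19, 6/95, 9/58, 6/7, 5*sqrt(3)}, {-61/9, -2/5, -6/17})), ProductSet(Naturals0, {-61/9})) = ProductSet(Naturals0, {-61/9})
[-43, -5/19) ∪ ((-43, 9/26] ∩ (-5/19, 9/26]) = [-43, -5/19) ∪ (-5/19, 9/26]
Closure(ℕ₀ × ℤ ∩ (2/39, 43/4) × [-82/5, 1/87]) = {1, 2, …, 10} × {-16, -15, …, 0}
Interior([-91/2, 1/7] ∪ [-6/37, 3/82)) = (-91/2, 1/7)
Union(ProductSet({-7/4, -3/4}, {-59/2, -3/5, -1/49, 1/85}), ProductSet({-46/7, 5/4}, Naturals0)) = Union(ProductSet({-46/7, 5/4}, Naturals0), ProductSet({-7/4, -3/4}, {-59/2, -3/5, -1/49, 1/85}))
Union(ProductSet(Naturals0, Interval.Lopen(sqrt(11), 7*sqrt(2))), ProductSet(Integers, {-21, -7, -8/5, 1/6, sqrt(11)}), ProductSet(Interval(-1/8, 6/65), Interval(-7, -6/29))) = Union(ProductSet(Integers, {-21, -7, -8/5, 1/6, sqrt(11)}), ProductSet(Interval(-1/8, 6/65), Interval(-7, -6/29)), ProductSet(Naturals0, Interval.Lopen(sqrt(11), 7*sqrt(2))))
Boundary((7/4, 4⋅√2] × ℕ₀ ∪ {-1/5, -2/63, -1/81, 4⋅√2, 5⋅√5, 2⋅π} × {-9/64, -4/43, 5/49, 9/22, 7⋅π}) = ([7/4, 4⋅√2] × ℕ₀) ∪ ({-1/5, -2/63, -1/81, 4⋅√2, 5⋅√5, 2⋅π} × {-9/64, -4/43, 5/49, 9/22, 7⋅π})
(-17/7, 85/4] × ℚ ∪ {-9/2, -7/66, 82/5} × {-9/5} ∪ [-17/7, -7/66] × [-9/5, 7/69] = ({-9/2, -7/66, 82/5} × {-9/5}) ∪ ((-17/7, 85/4] × ℚ) ∪ ([-17/7, -7/66] × [-9/5, 7/69])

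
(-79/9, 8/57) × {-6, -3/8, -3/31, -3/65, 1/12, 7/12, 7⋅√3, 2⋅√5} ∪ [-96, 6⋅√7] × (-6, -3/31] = ([-96, 6⋅√7] × (-6, -3/31]) ∪ ((-79/9, 8/57) × {-6, -3/8, -3/31, -3/65, 1/12, 7/12, 7⋅√3, 2⋅√5})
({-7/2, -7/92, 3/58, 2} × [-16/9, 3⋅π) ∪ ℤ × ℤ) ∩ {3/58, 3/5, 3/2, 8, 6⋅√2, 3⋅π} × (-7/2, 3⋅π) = ({8} × {-3, -2, …, 9}) ∪ ({3/58} × [-16/9, 3⋅π))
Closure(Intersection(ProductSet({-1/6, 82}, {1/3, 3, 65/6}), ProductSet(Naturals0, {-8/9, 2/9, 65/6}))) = ProductSet({82}, {65/6})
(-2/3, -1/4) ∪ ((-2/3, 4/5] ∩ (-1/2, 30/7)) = (-2/3, 4/5]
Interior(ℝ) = ℝ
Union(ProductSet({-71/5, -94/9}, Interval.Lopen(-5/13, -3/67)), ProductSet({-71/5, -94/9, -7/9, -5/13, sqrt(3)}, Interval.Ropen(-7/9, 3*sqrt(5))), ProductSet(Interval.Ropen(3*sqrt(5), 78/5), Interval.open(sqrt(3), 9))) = Union(ProductSet({-71/5, -94/9, -7/9, -5/13, sqrt(3)}, Interval.Ropen(-7/9, 3*sqrt(5))), ProductSet(Interval.Ropen(3*sqrt(5), 78/5), Interval.open(sqrt(3), 9)))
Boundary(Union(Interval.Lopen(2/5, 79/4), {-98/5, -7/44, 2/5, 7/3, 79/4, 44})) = {-98/5, -7/44, 2/5, 79/4, 44}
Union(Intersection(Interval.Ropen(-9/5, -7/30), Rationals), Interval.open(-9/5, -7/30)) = Union(Intersection(Interval.Ropen(-9/5, -7/30), Rationals), Interval.Ropen(-9/5, -7/30))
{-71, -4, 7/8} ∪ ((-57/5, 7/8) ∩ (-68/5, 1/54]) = {-71, 7/8} ∪ (-57/5, 1/54]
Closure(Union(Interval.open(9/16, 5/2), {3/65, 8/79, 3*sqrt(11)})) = Union({3/65, 8/79, 3*sqrt(11)}, Interval(9/16, 5/2))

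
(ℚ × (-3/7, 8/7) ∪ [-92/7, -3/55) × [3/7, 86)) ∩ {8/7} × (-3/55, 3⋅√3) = {8/7} × (-3/55, 8/7)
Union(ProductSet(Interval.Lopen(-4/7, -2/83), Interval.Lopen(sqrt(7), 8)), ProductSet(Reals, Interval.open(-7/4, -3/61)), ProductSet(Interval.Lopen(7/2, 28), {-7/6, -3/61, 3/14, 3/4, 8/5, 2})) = Union(ProductSet(Interval.Lopen(-4/7, -2/83), Interval.Lopen(sqrt(7), 8)), ProductSet(Interval.Lopen(7/2, 28), {-7/6, -3/61, 3/14, 3/4, 8/5, 2}), ProductSet(Reals, Interval.open(-7/4, -3/61)))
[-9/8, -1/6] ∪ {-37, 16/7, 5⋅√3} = {-37, 16/7, 5⋅√3} ∪ [-9/8, -1/6]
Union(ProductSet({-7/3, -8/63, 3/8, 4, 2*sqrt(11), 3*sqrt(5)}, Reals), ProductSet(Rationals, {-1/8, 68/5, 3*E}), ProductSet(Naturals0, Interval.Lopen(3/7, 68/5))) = Union(ProductSet({-7/3, -8/63, 3/8, 4, 2*sqrt(11), 3*sqrt(5)}, Reals), ProductSet(Naturals0, Interval.Lopen(3/7, 68/5)), ProductSet(Rationals, {-1/8, 68/5, 3*E}))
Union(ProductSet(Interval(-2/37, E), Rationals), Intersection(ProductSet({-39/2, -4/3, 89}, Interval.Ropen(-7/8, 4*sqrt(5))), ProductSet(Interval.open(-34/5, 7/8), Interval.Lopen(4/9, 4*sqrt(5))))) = Union(ProductSet({-4/3}, Interval.open(4/9, 4*sqrt(5))), ProductSet(Interval(-2/37, E), Rationals))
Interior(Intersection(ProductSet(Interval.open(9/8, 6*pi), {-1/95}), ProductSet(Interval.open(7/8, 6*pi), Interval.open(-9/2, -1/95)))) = EmptySet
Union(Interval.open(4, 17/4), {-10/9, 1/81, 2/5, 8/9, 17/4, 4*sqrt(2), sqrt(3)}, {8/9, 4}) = Union({-10/9, 1/81, 2/5, 8/9, 4*sqrt(2), sqrt(3)}, Interval(4, 17/4))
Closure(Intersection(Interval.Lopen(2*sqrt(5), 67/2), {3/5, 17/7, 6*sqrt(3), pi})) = {6*sqrt(3)}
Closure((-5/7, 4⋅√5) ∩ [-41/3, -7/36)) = [-5/7, -7/36]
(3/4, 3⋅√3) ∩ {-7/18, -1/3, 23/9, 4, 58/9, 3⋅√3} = {23/9, 4}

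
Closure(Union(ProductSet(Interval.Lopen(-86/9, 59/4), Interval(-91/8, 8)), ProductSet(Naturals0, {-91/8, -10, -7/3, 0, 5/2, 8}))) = Union(ProductSet(Interval(-86/9, 59/4), Interval(-91/8, 8)), ProductSet(Union(Interval(-86/9, 59/4), Naturals0), {-91/8, 8}), ProductSet(Union(Complement(Naturals0, Interval.open(-86/9, 59/4)), Naturals0), {-91/8, -10, -7/3, 0, 5/2, 8}))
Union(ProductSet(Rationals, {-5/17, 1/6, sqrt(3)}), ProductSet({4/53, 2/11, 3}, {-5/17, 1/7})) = Union(ProductSet({4/53, 2/11, 3}, {-5/17, 1/7}), ProductSet(Rationals, {-5/17, 1/6, sqrt(3)}))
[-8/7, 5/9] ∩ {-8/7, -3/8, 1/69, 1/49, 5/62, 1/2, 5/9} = {-8/7, -3/8, 1/69, 1/49, 5/62, 1/2, 5/9}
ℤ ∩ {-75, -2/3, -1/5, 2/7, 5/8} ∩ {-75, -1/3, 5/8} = {-75}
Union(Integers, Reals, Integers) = Reals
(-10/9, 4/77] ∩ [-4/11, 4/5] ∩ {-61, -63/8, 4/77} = {4/77}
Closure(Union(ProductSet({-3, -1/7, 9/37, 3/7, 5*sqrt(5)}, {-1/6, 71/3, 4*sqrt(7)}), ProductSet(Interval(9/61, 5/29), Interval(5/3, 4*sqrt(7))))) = Union(ProductSet({-3, -1/7, 9/37, 3/7, 5*sqrt(5)}, {-1/6, 71/3, 4*sqrt(7)}), ProductSet(Interval(9/61, 5/29), Interval(5/3, 4*sqrt(7))))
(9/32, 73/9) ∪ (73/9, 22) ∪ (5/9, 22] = (9/32, 22]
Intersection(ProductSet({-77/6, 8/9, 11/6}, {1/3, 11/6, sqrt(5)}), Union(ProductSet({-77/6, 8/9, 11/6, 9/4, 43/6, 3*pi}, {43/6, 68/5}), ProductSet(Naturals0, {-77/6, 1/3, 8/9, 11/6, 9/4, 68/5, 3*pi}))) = EmptySet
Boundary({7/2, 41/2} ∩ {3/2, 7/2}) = {7/2}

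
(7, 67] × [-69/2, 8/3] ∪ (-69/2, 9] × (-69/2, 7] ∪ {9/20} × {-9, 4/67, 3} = ((-69/2, 9] × (-69/2, 7]) ∪ ((7, 67] × [-69/2, 8/3])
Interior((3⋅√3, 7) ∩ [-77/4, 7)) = (3⋅√3, 7)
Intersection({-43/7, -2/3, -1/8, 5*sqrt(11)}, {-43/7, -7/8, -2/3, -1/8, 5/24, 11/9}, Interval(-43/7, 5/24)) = {-43/7, -2/3, -1/8}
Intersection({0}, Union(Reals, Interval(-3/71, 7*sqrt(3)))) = {0}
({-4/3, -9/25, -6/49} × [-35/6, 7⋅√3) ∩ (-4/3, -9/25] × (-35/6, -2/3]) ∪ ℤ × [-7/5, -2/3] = (ℤ × [-7/5, -2/3]) ∪ ({-9/25} × (-35/6, -2/3])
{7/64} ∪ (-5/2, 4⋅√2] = (-5/2, 4⋅√2]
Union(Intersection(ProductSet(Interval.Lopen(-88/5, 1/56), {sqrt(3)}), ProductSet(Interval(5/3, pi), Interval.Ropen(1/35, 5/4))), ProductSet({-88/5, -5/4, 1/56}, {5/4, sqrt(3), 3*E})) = ProductSet({-88/5, -5/4, 1/56}, {5/4, sqrt(3), 3*E})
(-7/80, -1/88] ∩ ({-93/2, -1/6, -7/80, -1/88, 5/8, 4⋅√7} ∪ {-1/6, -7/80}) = {-1/88}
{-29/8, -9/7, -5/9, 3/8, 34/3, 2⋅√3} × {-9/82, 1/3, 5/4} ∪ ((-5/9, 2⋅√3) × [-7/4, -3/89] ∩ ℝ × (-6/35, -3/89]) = ((-5/9, 2⋅√3) × (-6/35, -3/89]) ∪ ({-29/8, -9/7, -5/9, 3/8, 34/3, 2⋅√3} × {-9/82, 1/3, 5/4})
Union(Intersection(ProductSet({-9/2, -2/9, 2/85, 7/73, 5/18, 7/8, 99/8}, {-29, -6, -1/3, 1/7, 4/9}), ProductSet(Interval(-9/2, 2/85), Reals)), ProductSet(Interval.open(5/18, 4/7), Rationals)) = Union(ProductSet({-9/2, -2/9, 2/85}, {-29, -6, -1/3, 1/7, 4/9}), ProductSet(Interval.open(5/18, 4/7), Rationals))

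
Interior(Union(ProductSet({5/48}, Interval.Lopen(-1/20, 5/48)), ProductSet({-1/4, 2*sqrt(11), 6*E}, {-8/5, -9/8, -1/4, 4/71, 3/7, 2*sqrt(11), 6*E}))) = EmptySet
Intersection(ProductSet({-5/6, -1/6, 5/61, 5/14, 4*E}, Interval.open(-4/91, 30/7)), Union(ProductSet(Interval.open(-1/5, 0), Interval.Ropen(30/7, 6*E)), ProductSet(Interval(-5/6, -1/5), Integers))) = ProductSet({-5/6}, Range(0, 5, 1))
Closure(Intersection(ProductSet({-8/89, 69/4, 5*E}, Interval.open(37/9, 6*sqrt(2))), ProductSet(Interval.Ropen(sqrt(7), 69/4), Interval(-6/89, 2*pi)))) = ProductSet({5*E}, Interval(37/9, 2*pi))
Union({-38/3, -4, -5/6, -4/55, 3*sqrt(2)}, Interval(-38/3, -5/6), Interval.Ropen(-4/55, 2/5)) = Union({3*sqrt(2)}, Interval(-38/3, -5/6), Interval.Ropen(-4/55, 2/5))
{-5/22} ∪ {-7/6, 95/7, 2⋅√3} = {-7/6, -5/22, 95/7, 2⋅√3}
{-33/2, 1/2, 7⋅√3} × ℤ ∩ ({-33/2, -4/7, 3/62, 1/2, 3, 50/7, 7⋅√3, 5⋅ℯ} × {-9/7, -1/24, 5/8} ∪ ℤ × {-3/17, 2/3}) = ∅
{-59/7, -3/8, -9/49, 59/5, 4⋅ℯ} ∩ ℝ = {-59/7, -3/8, -9/49, 59/5, 4⋅ℯ}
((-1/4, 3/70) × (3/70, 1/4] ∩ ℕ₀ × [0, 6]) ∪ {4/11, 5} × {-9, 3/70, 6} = ({4/11, 5} × {-9, 3/70, 6}) ∪ ({0} × (3/70, 1/4])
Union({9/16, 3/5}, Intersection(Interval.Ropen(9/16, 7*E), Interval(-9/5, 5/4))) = Interval(9/16, 5/4)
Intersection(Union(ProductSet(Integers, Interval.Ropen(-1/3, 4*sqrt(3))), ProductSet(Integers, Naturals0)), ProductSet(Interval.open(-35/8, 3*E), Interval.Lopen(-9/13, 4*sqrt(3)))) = ProductSet(Range(-4, 9, 1), Union(Interval.Ropen(-1/3, 4*sqrt(3)), Range(0, 7, 1)))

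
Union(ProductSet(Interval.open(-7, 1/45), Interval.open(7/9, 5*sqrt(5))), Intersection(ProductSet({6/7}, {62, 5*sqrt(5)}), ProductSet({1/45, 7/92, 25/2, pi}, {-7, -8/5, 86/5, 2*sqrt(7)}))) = ProductSet(Interval.open(-7, 1/45), Interval.open(7/9, 5*sqrt(5)))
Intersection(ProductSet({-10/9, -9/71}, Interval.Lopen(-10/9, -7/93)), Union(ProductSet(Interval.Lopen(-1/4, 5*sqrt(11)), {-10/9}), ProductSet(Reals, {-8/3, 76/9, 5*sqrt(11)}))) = EmptySet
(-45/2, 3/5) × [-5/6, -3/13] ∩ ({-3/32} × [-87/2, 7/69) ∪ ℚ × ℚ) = ({-3/32} × [-5/6, -3/13]) ∪ ((ℚ ∩ (-45/2, 3/5)) × (ℚ ∩ [-5/6, -3/13]))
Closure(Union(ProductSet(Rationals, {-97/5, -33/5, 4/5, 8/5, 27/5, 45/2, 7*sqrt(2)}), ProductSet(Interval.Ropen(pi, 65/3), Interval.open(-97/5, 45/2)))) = Union(ProductSet({65/3, pi}, Interval(-97/5, 45/2)), ProductSet(Interval.Ropen(pi, 65/3), Interval.open(-97/5, 45/2)), ProductSet(Reals, {-97/5, 45/2}), ProductSet(Union(Interval(-oo, pi), Interval(65/3, oo), Rationals), {-97/5, -33/5, 4/5, 8/5, 27/5, 45/2, 7*sqrt(2)}))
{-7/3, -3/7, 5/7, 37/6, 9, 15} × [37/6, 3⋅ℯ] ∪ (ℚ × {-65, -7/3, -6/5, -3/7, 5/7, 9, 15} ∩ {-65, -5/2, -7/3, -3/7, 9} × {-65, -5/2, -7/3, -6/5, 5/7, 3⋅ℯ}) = ({-65, -5/2, -7/3, -3/7, 9} × {-65, -7/3, -6/5, 5/7}) ∪ ({-7/3, -3/7, 5/7, 37/6, 9, 15} × [37/6, 3⋅ℯ])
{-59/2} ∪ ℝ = ℝ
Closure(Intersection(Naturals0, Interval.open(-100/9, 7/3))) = Range(0, 3, 1)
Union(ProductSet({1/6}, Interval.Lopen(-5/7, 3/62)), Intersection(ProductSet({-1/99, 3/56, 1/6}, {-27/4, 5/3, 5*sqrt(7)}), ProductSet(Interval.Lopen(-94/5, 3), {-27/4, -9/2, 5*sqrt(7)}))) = Union(ProductSet({1/6}, Interval.Lopen(-5/7, 3/62)), ProductSet({-1/99, 3/56, 1/6}, {-27/4, 5*sqrt(7)}))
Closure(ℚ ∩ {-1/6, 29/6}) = {-1/6, 29/6}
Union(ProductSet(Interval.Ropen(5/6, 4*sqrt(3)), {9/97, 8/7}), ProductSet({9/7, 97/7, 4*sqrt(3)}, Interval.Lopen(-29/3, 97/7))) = Union(ProductSet({9/7, 97/7, 4*sqrt(3)}, Interval.Lopen(-29/3, 97/7)), ProductSet(Interval.Ropen(5/6, 4*sqrt(3)), {9/97, 8/7}))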